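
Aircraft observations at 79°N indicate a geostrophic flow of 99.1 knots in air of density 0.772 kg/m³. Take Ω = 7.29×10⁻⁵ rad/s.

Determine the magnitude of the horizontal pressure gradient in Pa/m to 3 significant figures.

5.63×10⁻³ Pa/m

Coriolis parameter at 79°N:
f = 2Ω sin φ = 2 × 7.29×10⁻⁵ × sin 79° = 1.43×10⁻⁴ s⁻¹
Wind speed in SI: 99.1 knots = 51.0 m/s
Geostrophic balance rearranged: |∂P/∂n| = f ρ V_g
|∂P/∂n| = 1.43×10⁻⁴ × 0.772 × 51.0 = 5.63×10⁻³ Pa/m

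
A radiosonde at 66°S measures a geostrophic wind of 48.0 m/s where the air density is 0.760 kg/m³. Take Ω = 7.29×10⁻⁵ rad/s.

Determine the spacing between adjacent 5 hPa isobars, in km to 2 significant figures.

Coriolis parameter at 66°S:
f = 2Ω sin φ = 2 × 7.29×10⁻⁵ × sin 66° = 1.33×10⁻⁴ s⁻¹
Geostrophic balance rearranged: |∂P/∂n| = f ρ V_g
|∂P/∂n| = 1.33×10⁻⁴ × 0.760 × 48.0 = 4.86×10⁻³ Pa/m
Isobar spacing: Δn = ΔP/|∂P/∂n| = 500 Pa / 4.86×10⁻³ Pa/m = 102903 m ≈ 100 km

100 km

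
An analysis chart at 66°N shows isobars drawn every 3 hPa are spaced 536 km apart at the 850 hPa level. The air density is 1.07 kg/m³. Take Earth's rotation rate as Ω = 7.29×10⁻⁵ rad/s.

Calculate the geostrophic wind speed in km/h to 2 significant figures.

Coriolis parameter at 66°N:
f = 2Ω sin φ = 2 × 7.29×10⁻⁵ × sin 66° = 1.33×10⁻⁴ s⁻¹
Pressure gradient: |∂P/∂n| = 300 Pa / 536000 m = 5.60×10⁻⁴ Pa/m
Geostrophic balance (pressure-gradient force = Coriolis force):
V_g = (1/(fρ)) |∂P/∂n| = 5.60×10⁻⁴ / (1.33×10⁻⁴ × 1.07) = 3.93 m/s
Converting: 3.93 m/s × 3.6 = 14 km/h

14 km/h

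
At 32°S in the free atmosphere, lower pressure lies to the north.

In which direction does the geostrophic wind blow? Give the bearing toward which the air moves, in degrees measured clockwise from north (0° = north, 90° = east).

The pressure-gradient force points toward the north (bearing 000°).
Geostrophic balance: in the Southern Hemisphere the Coriolis force deflects motion to the left, so the geostrophic wind blows 90° to the left of the pressure-gradient force (low pressure on the right).
Rotating 000° by 90° counterclockwise gives 270° — the wind blows toward the west.

270°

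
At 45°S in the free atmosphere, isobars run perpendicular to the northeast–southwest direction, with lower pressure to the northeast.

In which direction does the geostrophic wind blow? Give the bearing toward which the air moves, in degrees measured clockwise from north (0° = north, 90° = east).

315°

The pressure-gradient force points toward the northeast (bearing 045°).
Geostrophic balance: in the Southern Hemisphere the Coriolis force deflects motion to the left, so the geostrophic wind blows 90° to the left of the pressure-gradient force (low pressure on the right).
Rotating 045° by 90° counterclockwise gives 315° — the wind blows toward the northwest.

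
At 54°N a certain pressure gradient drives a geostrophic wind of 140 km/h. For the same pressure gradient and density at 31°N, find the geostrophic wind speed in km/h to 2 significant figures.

With the same pressure gradient and density, V_g ∝ 1/f ∝ 1/sin φ.
V₂ = V₁ · sin φ₁ / sin φ₂ = 140 × sin 54° / sin 31°
V₂ = 140 × 0.8090/0.5150 = 220 km/h

220 km/h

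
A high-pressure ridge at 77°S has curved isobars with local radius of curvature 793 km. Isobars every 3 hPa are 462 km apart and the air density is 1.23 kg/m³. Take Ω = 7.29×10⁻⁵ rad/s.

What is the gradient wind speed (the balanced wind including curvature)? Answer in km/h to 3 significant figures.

13.9 km/h

Coriolis parameter at 77°S:
f = 2Ω sin φ = 2 × 7.29×10⁻⁵ × sin 77° = 1.42×10⁻⁴ s⁻¹
Pressure gradient: |∂P/∂n| = 300 Pa / 462000 m = 6.49×10⁻⁴ Pa/m
Geostrophic speed: V_g = |∂P/∂n|/(fρ) = 6.49×10⁻⁴/(1.42×10⁻⁴ × 1.23) = 3.72 m/s
Around a high, pressure-gradient force acts outward with centrifugal, so Coriolis balances both:
fV = (1/ρ)|∂P/∂n| + V²/R  →  V² − fR·V + fR·V_g = 0
With fR = 1.42×10⁻⁴ × 793×10³ m = 113 m/s:
V = [fR − √((fR)² − 4 fR V_g)]/2 = [113 − √(113² − 4×113×3.72)]/2 = 3.85 m/s
Supergeostrophic (V > V_g = 3.72 m/s), as expected around a high.
Converting: 3.85 m/s × 3.6 = 13.9 km/h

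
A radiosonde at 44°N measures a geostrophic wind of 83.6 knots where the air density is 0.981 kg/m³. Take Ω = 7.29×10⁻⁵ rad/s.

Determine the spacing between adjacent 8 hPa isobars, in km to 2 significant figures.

190 km

Coriolis parameter at 44°N:
f = 2Ω sin φ = 2 × 7.29×10⁻⁵ × sin 44° = 1.01×10⁻⁴ s⁻¹
Wind speed in SI: 83.6 knots = 43.0 m/s
Geostrophic balance rearranged: |∂P/∂n| = f ρ V_g
|∂P/∂n| = 1.01×10⁻⁴ × 0.981 × 43.0 = 4.27×10⁻³ Pa/m
Isobar spacing: Δn = ΔP/|∂P/∂n| = 800 Pa / 4.27×10⁻³ Pa/m = 187218 m ≈ 190 km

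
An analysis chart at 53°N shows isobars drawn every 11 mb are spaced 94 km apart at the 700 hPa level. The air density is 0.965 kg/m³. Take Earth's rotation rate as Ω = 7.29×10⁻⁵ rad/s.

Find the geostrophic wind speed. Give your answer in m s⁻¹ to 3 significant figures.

104 m s⁻¹

Coriolis parameter at 53°N:
f = 2Ω sin φ = 2 × 7.29×10⁻⁵ × sin 53° = 1.16×10⁻⁴ s⁻¹
Pressure gradient: |∂P/∂n| = 1100 Pa / 94000 m = 1.17×10⁻² Pa/m
Geostrophic balance (pressure-gradient force = Coriolis force):
V_g = (1/(fρ)) |∂P/∂n| = 1.17×10⁻² / (1.16×10⁻⁴ × 0.965) = 104 m/s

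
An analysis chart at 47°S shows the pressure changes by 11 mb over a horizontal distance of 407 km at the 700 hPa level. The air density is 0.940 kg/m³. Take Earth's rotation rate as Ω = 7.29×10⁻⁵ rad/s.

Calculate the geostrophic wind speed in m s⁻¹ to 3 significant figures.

27.0 m s⁻¹

Coriolis parameter at 47°S:
f = 2Ω sin φ = 2 × 7.29×10⁻⁵ × sin 47° = 1.07×10⁻⁴ s⁻¹
Pressure gradient: |∂P/∂n| = 1100 Pa / 407000 m = 2.70×10⁻³ Pa/m
Geostrophic balance (pressure-gradient force = Coriolis force):
V_g = (1/(fρ)) |∂P/∂n| = 2.70×10⁻³ / (1.07×10⁻⁴ × 0.940) = 27.0 m/s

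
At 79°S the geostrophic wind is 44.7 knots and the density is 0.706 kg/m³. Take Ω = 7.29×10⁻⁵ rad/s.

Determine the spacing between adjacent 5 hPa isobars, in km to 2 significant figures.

220 km

Coriolis parameter at 79°S:
f = 2Ω sin φ = 2 × 7.29×10⁻⁵ × sin 79° = 1.43×10⁻⁴ s⁻¹
Wind speed in SI: 44.7 knots = 23.0 m/s
Geostrophic balance rearranged: |∂P/∂n| = f ρ V_g
|∂P/∂n| = 1.43×10⁻⁴ × 0.706 × 23.0 = 2.32×10⁻³ Pa/m
Isobar spacing: Δn = ΔP/|∂P/∂n| = 500 Pa / 2.32×10⁻³ Pa/m = 215187 m ≈ 220 km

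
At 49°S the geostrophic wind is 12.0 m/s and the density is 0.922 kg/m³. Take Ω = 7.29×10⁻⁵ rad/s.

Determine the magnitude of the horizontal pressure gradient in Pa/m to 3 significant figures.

Coriolis parameter at 49°S:
f = 2Ω sin φ = 2 × 7.29×10⁻⁵ × sin 49° = 1.10×10⁻⁴ s⁻¹
Geostrophic balance rearranged: |∂P/∂n| = f ρ V_g
|∂P/∂n| = 1.10×10⁻⁴ × 0.922 × 12.0 = 1.22×10⁻³ Pa/m

1.22×10⁻³ Pa/m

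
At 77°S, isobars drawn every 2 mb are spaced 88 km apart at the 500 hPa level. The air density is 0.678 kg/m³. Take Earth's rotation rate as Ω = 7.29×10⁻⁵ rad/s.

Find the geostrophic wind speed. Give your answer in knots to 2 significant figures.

46 knots

Coriolis parameter at 77°S:
f = 2Ω sin φ = 2 × 7.29×10⁻⁵ × sin 77° = 1.42×10⁻⁴ s⁻¹
Pressure gradient: |∂P/∂n| = 200 Pa / 88000 m = 2.27×10⁻³ Pa/m
Geostrophic balance (pressure-gradient force = Coriolis force):
V_g = (1/(fρ)) |∂P/∂n| = 2.27×10⁻³ / (1.42×10⁻⁴ × 0.678) = 23.6 m/s
Converting: 23.6 m/s × 1.944 = 46 knots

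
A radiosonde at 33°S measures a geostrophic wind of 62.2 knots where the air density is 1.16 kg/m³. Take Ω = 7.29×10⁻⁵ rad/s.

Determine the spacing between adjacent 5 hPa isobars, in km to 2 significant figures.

170 km

Coriolis parameter at 33°S:
f = 2Ω sin φ = 2 × 7.29×10⁻⁵ × sin 33° = 7.94×10⁻⁵ s⁻¹
Wind speed in SI: 62.2 knots = 32.0 m/s
Geostrophic balance rearranged: |∂P/∂n| = f ρ V_g
|∂P/∂n| = 7.94×10⁻⁵ × 1.16 × 32.0 = 2.95×10⁻³ Pa/m
Isobar spacing: Δn = ΔP/|∂P/∂n| = 500 Pa / 2.95×10⁻³ Pa/m = 169636 m ≈ 170 km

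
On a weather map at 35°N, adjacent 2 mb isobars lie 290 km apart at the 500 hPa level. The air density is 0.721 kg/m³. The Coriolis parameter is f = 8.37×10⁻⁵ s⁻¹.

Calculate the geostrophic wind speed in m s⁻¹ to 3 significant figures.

11.4 m s⁻¹

Pressure gradient: |∂P/∂n| = 200 Pa / 290000 m = 6.90×10⁻⁴ Pa/m
Geostrophic balance (pressure-gradient force = Coriolis force):
V_g = (1/(fρ)) |∂P/∂n| = 6.90×10⁻⁴ / (8.37×10⁻⁵ × 0.721) = 11.4 m/s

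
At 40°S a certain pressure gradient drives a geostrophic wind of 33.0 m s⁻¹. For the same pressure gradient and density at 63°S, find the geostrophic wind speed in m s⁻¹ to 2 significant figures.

With the same pressure gradient and density, V_g ∝ 1/f ∝ 1/sin φ.
V₂ = V₁ · sin φ₁ / sin φ₂ = 33.0 × sin 40° / sin 63°
V₂ = 33.0 × 0.6428/0.8910 = 24 m s⁻¹

24 m s⁻¹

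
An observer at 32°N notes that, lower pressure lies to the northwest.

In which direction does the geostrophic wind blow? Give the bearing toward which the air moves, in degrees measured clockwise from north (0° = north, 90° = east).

The pressure-gradient force points toward the northwest (bearing 315°).
Geostrophic balance: in the Northern Hemisphere the Coriolis force deflects motion to the right, so the geostrophic wind blows 90° to the right of the pressure-gradient force (low pressure on the left).
Rotating 315° by 90° clockwise gives 045° — the wind blows toward the northeast.

045°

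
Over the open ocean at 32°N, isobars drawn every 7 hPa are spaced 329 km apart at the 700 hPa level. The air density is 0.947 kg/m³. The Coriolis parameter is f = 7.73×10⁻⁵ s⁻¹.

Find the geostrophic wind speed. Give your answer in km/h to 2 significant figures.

100 km/h

Pressure gradient: |∂P/∂n| = 700 Pa / 329000 m = 2.13×10⁻³ Pa/m
Geostrophic balance (pressure-gradient force = Coriolis force):
V_g = (1/(fρ)) |∂P/∂n| = 2.13×10⁻³ / (7.73×10⁻⁵ × 0.947) = 29.1 m/s
Converting: 29.1 m/s × 3.6 = 100 km/h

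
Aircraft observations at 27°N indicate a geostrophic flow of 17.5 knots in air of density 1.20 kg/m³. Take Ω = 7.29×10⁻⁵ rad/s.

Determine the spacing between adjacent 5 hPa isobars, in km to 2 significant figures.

700 km

Coriolis parameter at 27°N:
f = 2Ω sin φ = 2 × 7.29×10⁻⁵ × sin 27° = 6.62×10⁻⁵ s⁻¹
Wind speed in SI: 17.5 knots = 9.00 m/s
Geostrophic balance rearranged: |∂P/∂n| = f ρ V_g
|∂P/∂n| = 6.62×10⁻⁵ × 1.20 × 9.00 = 7.15×10⁻⁴ Pa/m
Isobar spacing: Δn = ΔP/|∂P/∂n| = 500 Pa / 7.15×10⁻⁴ Pa/m = 699211 m ≈ 700 km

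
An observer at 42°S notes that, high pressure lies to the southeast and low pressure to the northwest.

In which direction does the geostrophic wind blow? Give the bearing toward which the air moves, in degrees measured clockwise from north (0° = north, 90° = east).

The pressure-gradient force points toward the northwest (bearing 315°).
Geostrophic balance: in the Southern Hemisphere the Coriolis force deflects motion to the left, so the geostrophic wind blows 90° to the left of the pressure-gradient force (low pressure on the right).
Rotating 315° by 90° counterclockwise gives 225° — the wind blows toward the southwest.

225°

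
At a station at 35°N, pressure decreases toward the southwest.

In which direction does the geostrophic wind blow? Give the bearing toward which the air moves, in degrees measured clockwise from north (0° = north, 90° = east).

315°

The pressure-gradient force points toward the southwest (bearing 225°).
Geostrophic balance: in the Northern Hemisphere the Coriolis force deflects motion to the right, so the geostrophic wind blows 90° to the right of the pressure-gradient force (low pressure on the left).
Rotating 225° by 90° clockwise gives 315° — the wind blows toward the northwest.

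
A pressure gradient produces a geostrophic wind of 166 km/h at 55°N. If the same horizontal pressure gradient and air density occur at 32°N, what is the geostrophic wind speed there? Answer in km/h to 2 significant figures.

260 km/h

With the same pressure gradient and density, V_g ∝ 1/f ∝ 1/sin φ.
V₂ = V₁ · sin φ₁ / sin φ₂ = 166 × sin 55° / sin 32°
V₂ = 166 × 0.8192/0.5299 = 260 km/h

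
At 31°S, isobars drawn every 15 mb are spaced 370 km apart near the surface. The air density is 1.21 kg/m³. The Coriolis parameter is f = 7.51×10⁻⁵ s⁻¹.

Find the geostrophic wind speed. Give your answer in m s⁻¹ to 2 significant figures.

45 m s⁻¹

Pressure gradient: |∂P/∂n| = 1500 Pa / 370000 m = 4.05×10⁻³ Pa/m
Geostrophic balance (pressure-gradient force = Coriolis force):
V_g = (1/(fρ)) |∂P/∂n| = 4.05×10⁻³ / (7.51×10⁻⁵ × 1.21) = 44.6 m/s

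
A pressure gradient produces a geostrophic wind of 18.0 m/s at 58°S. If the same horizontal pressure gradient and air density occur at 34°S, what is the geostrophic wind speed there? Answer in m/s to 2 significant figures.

27 m/s

With the same pressure gradient and density, V_g ∝ 1/f ∝ 1/sin φ.
V₂ = V₁ · sin φ₁ / sin φ₂ = 18.0 × sin 58° / sin 34°
V₂ = 18.0 × 0.8480/0.5592 = 27 m/s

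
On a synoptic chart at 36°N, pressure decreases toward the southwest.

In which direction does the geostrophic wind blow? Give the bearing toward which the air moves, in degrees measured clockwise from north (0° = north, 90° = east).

The pressure-gradient force points toward the southwest (bearing 225°).
Geostrophic balance: in the Northern Hemisphere the Coriolis force deflects motion to the right, so the geostrophic wind blows 90° to the right of the pressure-gradient force (low pressure on the left).
Rotating 225° by 90° clockwise gives 315° — the wind blows toward the northwest.

315°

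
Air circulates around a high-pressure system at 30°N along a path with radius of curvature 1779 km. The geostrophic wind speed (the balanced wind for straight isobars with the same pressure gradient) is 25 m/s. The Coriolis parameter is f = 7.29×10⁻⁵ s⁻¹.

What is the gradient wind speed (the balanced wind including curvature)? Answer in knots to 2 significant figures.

Around a high, pressure-gradient force acts outward with centrifugal, so Coriolis balances both:
fV = (1/ρ)|∂P/∂n| + V²/R  →  V² − fR·V + fR·V_g = 0
With fR = 7.29×10⁻⁵ × 1779×10³ m = 130 m/s:
V = [fR − √((fR)² − 4 fR V_g)]/2 = [130 − √(130² − 4×130×25)]/2 = 33.8 m/s
Supergeostrophic (V > V_g = 25 m/s), as expected around a high.
Converting: 33.8 m/s × 1.944 = 66 knots

66 knots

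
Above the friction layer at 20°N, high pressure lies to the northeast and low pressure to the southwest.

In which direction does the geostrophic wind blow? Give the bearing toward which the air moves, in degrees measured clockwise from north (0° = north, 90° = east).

The pressure-gradient force points toward the southwest (bearing 225°).
Geostrophic balance: in the Northern Hemisphere the Coriolis force deflects motion to the right, so the geostrophic wind blows 90° to the right of the pressure-gradient force (low pressure on the left).
Rotating 225° by 90° clockwise gives 315° — the wind blows toward the northwest.

315°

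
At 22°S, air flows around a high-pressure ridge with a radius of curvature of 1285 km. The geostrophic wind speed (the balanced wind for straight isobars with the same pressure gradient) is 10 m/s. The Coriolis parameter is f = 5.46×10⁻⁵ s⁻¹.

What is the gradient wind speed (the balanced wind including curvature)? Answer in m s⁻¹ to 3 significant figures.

Around a high, pressure-gradient force acts outward with centrifugal, so Coriolis balances both:
fV = (1/ρ)|∂P/∂n| + V²/R  →  V² − fR·V + fR·V_g = 0
With fR = 5.46×10⁻⁵ × 1285×10³ m = 70.2 m/s:
V = [fR − √((fR)² − 4 fR V_g)]/2 = [70.2 − √(70.2² − 4×70.2×10)]/2 = 12.1 m/s
Supergeostrophic (V > V_g = 10 m/s), as expected around a high.

12.1 m s⁻¹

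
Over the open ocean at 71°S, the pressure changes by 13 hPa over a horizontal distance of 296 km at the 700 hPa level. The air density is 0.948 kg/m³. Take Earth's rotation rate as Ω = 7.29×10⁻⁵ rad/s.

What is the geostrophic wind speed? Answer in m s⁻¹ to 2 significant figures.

34 m s⁻¹

Coriolis parameter at 71°S:
f = 2Ω sin φ = 2 × 7.29×10⁻⁵ × sin 71° = 1.38×10⁻⁴ s⁻¹
Pressure gradient: |∂P/∂n| = 1300 Pa / 296000 m = 4.39×10⁻³ Pa/m
Geostrophic balance (pressure-gradient force = Coriolis force):
V_g = (1/(fρ)) |∂P/∂n| = 4.39×10⁻³ / (1.38×10⁻⁴ × 0.948) = 33.6 m/s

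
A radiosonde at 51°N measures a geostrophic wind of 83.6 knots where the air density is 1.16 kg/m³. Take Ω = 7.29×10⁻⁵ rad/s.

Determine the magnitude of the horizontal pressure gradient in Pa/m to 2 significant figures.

Coriolis parameter at 51°N:
f = 2Ω sin φ = 2 × 7.29×10⁻⁵ × sin 51° = 1.13×10⁻⁴ s⁻¹
Wind speed in SI: 83.6 knots = 43.0 m/s
Geostrophic balance rearranged: |∂P/∂n| = f ρ V_g
|∂P/∂n| = 1.13×10⁻⁴ × 1.16 × 43.0 = 5.65×10⁻³ Pa/m

5.7×10⁻³ Pa/m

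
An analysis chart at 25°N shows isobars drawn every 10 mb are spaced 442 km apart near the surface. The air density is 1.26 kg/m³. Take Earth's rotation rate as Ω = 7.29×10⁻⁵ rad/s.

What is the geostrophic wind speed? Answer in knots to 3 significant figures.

Coriolis parameter at 25°N:
f = 2Ω sin φ = 2 × 7.29×10⁻⁵ × sin 25° = 6.16×10⁻⁵ s⁻¹
Pressure gradient: |∂P/∂n| = 1000 Pa / 442000 m = 2.26×10⁻³ Pa/m
Geostrophic balance (pressure-gradient force = Coriolis force):
V_g = (1/(fρ)) |∂P/∂n| = 2.26×10⁻³ / (6.16×10⁻⁵ × 1.26) = 29.1 m/s
Converting: 29.1 m/s × 1.944 = 56.6 knots

56.6 knots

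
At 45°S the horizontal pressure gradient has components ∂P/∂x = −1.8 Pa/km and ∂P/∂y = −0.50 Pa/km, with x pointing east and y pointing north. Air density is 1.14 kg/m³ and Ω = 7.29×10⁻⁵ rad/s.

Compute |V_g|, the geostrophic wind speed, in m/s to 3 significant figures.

15.9 m/s

Coriolis parameter at 45°S:
f = 2Ω sin φ = 2 × 7.29×10⁻⁵ × sin 45° = 1.03×10⁻⁴ s⁻¹
In the Southern Hemisphere f is negative: f = −1.03×10⁻⁴ s⁻¹.
Component geostrophic relations (x east, y north):
u_g = −(1/(fρ)) ∂P/∂y,  v_g = (1/(fρ)) ∂P/∂x
u_g = −(−0.50×10⁻³)/(−1.03×10⁻⁴ × 1.14) = −4.25 m/s;  v_g = (−1.8×10⁻³)/(−1.03×10⁻⁴ × 1.14) = 15.3 m/s
|V_g| = √(u_g² + v_g²) = 15.9 m/s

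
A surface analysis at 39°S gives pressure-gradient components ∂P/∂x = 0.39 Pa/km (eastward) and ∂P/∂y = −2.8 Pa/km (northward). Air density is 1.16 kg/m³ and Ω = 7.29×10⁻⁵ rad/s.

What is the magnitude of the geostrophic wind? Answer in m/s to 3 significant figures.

Coriolis parameter at 39°S:
f = 2Ω sin φ = 2 × 7.29×10⁻⁵ × sin 39° = 9.18×10⁻⁵ s⁻¹
In the Southern Hemisphere f is negative: f = −9.18×10⁻⁵ s⁻¹.
Component geostrophic relations (x east, y north):
u_g = −(1/(fρ)) ∂P/∂y,  v_g = (1/(fρ)) ∂P/∂x
u_g = −(−2.8×10⁻³)/(−9.18×10⁻⁵ × 1.16) = −26.3 m/s;  v_g = (0.39×10⁻³)/(−9.18×10⁻⁵ × 1.16) = −3.66 m/s
|V_g| = √(u_g² + v_g²) = 26.6 m/s

26.6 m/s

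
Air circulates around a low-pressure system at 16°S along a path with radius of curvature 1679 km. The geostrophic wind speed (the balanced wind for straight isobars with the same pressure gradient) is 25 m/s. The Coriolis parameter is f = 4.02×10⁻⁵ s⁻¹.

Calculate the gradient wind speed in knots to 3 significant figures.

37.7 knots

Around a low, centrifugal force acts outward with Coriolis, so pressure-gradient force balances both:
(1/ρ)|∂P/∂n| = fV + V²/R  →  V² + fR·V − fR·V_g = 0
With fR = 4.02×10⁻⁵ × 1679×10³ m = 67.5 m/s:
V = [−fR + √((fR)² + 4 fR V_g)]/2 = [−67.5 + √(67.5² + 4×67.5×25)]/2 = 19.4 m/s
Subgeostrophic (V < V_g = 25 m/s), as expected around a low.
Converting: 19.4 m/s × 1.944 = 37.7 knots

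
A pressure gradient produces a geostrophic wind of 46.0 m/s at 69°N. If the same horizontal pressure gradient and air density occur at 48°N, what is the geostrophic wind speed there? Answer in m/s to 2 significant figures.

58 m/s

With the same pressure gradient and density, V_g ∝ 1/f ∝ 1/sin φ.
V₂ = V₁ · sin φ₁ / sin φ₂ = 46.0 × sin 69° / sin 48°
V₂ = 46.0 × 0.9336/0.7431 = 58 m/s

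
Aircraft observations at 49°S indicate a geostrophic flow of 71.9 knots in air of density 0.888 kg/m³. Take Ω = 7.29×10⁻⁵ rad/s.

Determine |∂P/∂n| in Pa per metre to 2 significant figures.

3.6×10⁻³ Pa/m

Coriolis parameter at 49°S:
f = 2Ω sin φ = 2 × 7.29×10⁻⁵ × sin 49° = 1.10×10⁻⁴ s⁻¹
Wind speed in SI: 71.9 knots = 37.0 m/s
Geostrophic balance rearranged: |∂P/∂n| = f ρ V_g
|∂P/∂n| = 1.10×10⁻⁴ × 0.888 × 37.0 = 3.61×10⁻³ Pa/m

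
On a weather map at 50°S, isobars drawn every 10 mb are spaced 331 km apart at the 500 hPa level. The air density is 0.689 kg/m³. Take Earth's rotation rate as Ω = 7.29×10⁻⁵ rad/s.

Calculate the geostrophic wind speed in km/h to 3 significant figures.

141 km/h

Coriolis parameter at 50°S:
f = 2Ω sin φ = 2 × 7.29×10⁻⁵ × sin 50° = 1.12×10⁻⁴ s⁻¹
Pressure gradient: |∂P/∂n| = 1000 Pa / 331000 m = 3.02×10⁻³ Pa/m
Geostrophic balance (pressure-gradient force = Coriolis force):
V_g = (1/(fρ)) |∂P/∂n| = 3.02×10⁻³ / (1.12×10⁻⁴ × 0.689) = 39.3 m/s
Converting: 39.3 m/s × 3.6 = 141 km/h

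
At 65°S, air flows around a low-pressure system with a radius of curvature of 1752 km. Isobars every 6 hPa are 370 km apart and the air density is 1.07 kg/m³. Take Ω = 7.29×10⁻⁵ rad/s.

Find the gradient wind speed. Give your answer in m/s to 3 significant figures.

Coriolis parameter at 65°S:
f = 2Ω sin φ = 2 × 7.29×10⁻⁵ × sin 65° = 1.32×10⁻⁴ s⁻¹
Pressure gradient: |∂P/∂n| = 600 Pa / 370000 m = 1.62×10⁻³ Pa/m
Geostrophic speed: V_g = |∂P/∂n|/(fρ) = 1.62×10⁻³/(1.32×10⁻⁴ × 1.07) = 11.5 m/s
Around a low, centrifugal force acts outward with Coriolis, so pressure-gradient force balances both:
(1/ρ)|∂P/∂n| = fV + V²/R  →  V² + fR·V − fR·V_g = 0
With fR = 1.32×10⁻⁴ × 1752×10³ m = 232 m/s:
V = [−fR + √((fR)² + 4 fR V_g)]/2 = [−232 + √(232² + 4×232×11.5)]/2 = 11 m/s
Subgeostrophic (V < V_g = 11.5 m/s), as expected around a low.

11.0 m/s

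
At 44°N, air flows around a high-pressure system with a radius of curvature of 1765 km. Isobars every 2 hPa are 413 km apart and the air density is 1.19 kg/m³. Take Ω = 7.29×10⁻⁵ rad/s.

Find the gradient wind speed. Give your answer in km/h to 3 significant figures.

14.8 km/h

Coriolis parameter at 44°N:
f = 2Ω sin φ = 2 × 7.29×10⁻⁵ × sin 44° = 1.01×10⁻⁴ s⁻¹
Pressure gradient: |∂P/∂n| = 200 Pa / 413000 m = 4.84×10⁻⁴ Pa/m
Geostrophic speed: V_g = |∂P/∂n|/(fρ) = 4.84×10⁻⁴/(1.01×10⁻⁴ × 1.19) = 4.02 m/s
Around a high, pressure-gradient force acts outward with centrifugal, so Coriolis balances both:
fV = (1/ρ)|∂P/∂n| + V²/R  →  V² − fR·V + fR·V_g = 0
With fR = 1.01×10⁻⁴ × 1765×10³ m = 179 m/s:
V = [fR − √((fR)² − 4 fR V_g)]/2 = [179 − √(179² − 4×179×4.02)]/2 = 4.11 m/s
Supergeostrophic (V > V_g = 4.02 m/s), as expected around a high.
Converting: 4.11 m/s × 3.6 = 14.8 km/h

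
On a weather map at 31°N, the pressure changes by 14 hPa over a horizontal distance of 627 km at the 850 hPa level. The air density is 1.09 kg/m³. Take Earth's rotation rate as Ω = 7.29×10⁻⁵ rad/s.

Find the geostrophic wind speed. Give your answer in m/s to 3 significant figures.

Coriolis parameter at 31°N:
f = 2Ω sin φ = 2 × 7.29×10⁻⁵ × sin 31° = 7.51×10⁻⁵ s⁻¹
Pressure gradient: |∂P/∂n| = 1400 Pa / 627000 m = 2.23×10⁻³ Pa/m
Geostrophic balance (pressure-gradient force = Coriolis force):
V_g = (1/(fρ)) |∂P/∂n| = 2.23×10⁻³ / (7.51×10⁻⁵ × 1.09) = 27.3 m/s

27.3 m/s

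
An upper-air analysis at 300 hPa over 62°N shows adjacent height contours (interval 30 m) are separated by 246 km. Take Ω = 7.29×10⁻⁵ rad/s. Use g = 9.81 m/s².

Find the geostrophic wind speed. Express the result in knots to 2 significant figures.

Coriolis parameter at 62°N:
f = 2Ω sin φ = 2 × 7.29×10⁻⁵ × sin 62° = 1.29×10⁻⁴ s⁻¹
Height gradient: |∂Z/∂n| = 30 m / 246000 m = 1.22×10⁻⁴
On a pressure surface, geostrophic balance gives V_g = (g/f)|∂Z/∂n|:
V_g = 9.81 × 1.22×10⁻⁴ / 1.29×10⁻⁴ = 9.29 m/s
Converting: 9.29 m/s × 1.944 = 18 knots

18 knots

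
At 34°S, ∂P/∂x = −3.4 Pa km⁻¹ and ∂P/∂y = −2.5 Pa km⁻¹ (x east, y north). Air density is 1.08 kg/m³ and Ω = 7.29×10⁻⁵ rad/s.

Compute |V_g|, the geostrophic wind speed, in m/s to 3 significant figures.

Coriolis parameter at 34°S:
f = 2Ω sin φ = 2 × 7.29×10⁻⁵ × sin 34° = 8.15×10⁻⁵ s⁻¹
In the Southern Hemisphere f is negative: f = −8.15×10⁻⁵ s⁻¹.
Component geostrophic relations (x east, y north):
u_g = −(1/(fρ)) ∂P/∂y,  v_g = (1/(fρ)) ∂P/∂x
u_g = −(−2.5×10⁻³)/(−8.15×10⁻⁵ × 1.08) = −28.4 m/s;  v_g = (−3.4×10⁻³)/(−8.15×10⁻⁵ × 1.08) = 38.6 m/s
|V_g| = √(u_g² + v_g²) = 47.9 m/s

47.9 m/s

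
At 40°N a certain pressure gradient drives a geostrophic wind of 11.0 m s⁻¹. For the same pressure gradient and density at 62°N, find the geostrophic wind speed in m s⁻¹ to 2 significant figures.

8.0 m s⁻¹

With the same pressure gradient and density, V_g ∝ 1/f ∝ 1/sin φ.
V₂ = V₁ · sin φ₁ / sin φ₂ = 11.0 × sin 40° / sin 62°
V₂ = 11.0 × 0.6428/0.8829 = 8.0 m s⁻¹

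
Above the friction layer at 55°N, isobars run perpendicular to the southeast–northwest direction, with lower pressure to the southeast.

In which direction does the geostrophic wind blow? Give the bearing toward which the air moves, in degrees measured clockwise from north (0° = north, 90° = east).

The pressure-gradient force points toward the southeast (bearing 135°).
Geostrophic balance: in the Northern Hemisphere the Coriolis force deflects motion to the right, so the geostrophic wind blows 90° to the right of the pressure-gradient force (low pressure on the left).
Rotating 135° by 90° clockwise gives 225° — the wind blows toward the southwest.

225°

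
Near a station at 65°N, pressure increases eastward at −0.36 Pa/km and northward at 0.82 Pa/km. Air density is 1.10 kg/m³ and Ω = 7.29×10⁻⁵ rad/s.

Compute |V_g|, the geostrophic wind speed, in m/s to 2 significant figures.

6.2 m/s

Coriolis parameter at 65°N:
f = 2Ω sin φ = 2 × 7.29×10⁻⁵ × sin 65° = 1.32×10⁻⁴ s⁻¹
Component geostrophic relations (x east, y north):
u_g = −(1/(fρ)) ∂P/∂y,  v_g = (1/(fρ)) ∂P/∂x
u_g = −(0.82×10⁻³)/(1.32×10⁻⁴ × 1.10) = −5.64 m/s;  v_g = (−0.36×10⁻³)/(1.32×10⁻⁴ × 1.10) = −2.48 m/s
|V_g| = √(u_g² + v_g²) = 6.16 m/s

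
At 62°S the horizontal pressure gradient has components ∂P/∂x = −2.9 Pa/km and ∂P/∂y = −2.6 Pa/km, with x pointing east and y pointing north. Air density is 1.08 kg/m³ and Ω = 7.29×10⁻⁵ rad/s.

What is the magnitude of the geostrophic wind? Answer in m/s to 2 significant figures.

28 m/s

Coriolis parameter at 62°S:
f = 2Ω sin φ = 2 × 7.29×10⁻⁵ × sin 62° = 1.29×10⁻⁴ s⁻¹
In the Southern Hemisphere f is negative: f = −1.29×10⁻⁴ s⁻¹.
Component geostrophic relations (x east, y north):
u_g = −(1/(fρ)) ∂P/∂y,  v_g = (1/(fρ)) ∂P/∂x
u_g = −(−2.6×10⁻³)/(−1.29×10⁻⁴ × 1.08) = −18.7 m/s;  v_g = (−2.9×10⁻³)/(−1.29×10⁻⁴ × 1.08) = 20.9 m/s
|V_g| = √(u_g² + v_g²) = 28.0 m/s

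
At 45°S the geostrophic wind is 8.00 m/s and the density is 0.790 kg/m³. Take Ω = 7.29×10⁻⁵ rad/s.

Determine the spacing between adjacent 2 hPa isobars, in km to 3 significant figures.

307 km

Coriolis parameter at 45°S:
f = 2Ω sin φ = 2 × 7.29×10⁻⁵ × sin 45° = 1.03×10⁻⁴ s⁻¹
Geostrophic balance rearranged: |∂P/∂n| = f ρ V_g
|∂P/∂n| = 1.03×10⁻⁴ × 0.790 × 8.00 = 6.52×10⁻⁴ Pa/m
Isobar spacing: Δn = ΔP/|∂P/∂n| = 200 Pa / 6.52×10⁻⁴ Pa/m = 306952 m ≈ 307 km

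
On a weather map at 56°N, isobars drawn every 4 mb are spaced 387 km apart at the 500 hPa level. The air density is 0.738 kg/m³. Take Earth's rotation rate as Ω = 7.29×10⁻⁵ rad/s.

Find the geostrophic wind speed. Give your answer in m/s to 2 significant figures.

12 m/s

Coriolis parameter at 56°N:
f = 2Ω sin φ = 2 × 7.29×10⁻⁵ × sin 56° = 1.21×10⁻⁴ s⁻¹
Pressure gradient: |∂P/∂n| = 400 Pa / 387000 m = 1.03×10⁻³ Pa/m
Geostrophic balance (pressure-gradient force = Coriolis force):
V_g = (1/(fρ)) |∂P/∂n| = 1.03×10⁻³ / (1.21×10⁻⁴ × 0.738) = 11.6 m/s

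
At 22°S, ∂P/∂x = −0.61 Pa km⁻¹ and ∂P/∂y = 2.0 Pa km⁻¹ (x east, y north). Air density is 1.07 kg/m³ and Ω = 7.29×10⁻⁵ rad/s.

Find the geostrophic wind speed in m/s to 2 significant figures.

36 m/s

Coriolis parameter at 22°S:
f = 2Ω sin φ = 2 × 7.29×10⁻⁵ × sin 22° = 5.46×10⁻⁵ s⁻¹
In the Southern Hemisphere f is negative: f = −5.46×10⁻⁵ s⁻¹.
Component geostrophic relations (x east, y north):
u_g = −(1/(fρ)) ∂P/∂y,  v_g = (1/(fρ)) ∂P/∂x
u_g = −(2.0×10⁻³)/(−5.46×10⁻⁵ × 1.07) = 34.2 m/s;  v_g = (−0.61×10⁻³)/(−5.46×10⁻⁵ × 1.07) = 10.4 m/s
|V_g| = √(u_g² + v_g²) = 35.8 m/s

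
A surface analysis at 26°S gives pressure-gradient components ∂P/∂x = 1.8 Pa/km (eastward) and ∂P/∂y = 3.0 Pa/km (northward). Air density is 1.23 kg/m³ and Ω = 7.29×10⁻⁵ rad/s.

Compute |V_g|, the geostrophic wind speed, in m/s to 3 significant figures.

44.5 m/s

Coriolis parameter at 26°S:
f = 2Ω sin φ = 2 × 7.29×10⁻⁵ × sin 26° = 6.39×10⁻⁵ s⁻¹
In the Southern Hemisphere f is negative: f = −6.39×10⁻⁵ s⁻¹.
Component geostrophic relations (x east, y north):
u_g = −(1/(fρ)) ∂P/∂y,  v_g = (1/(fρ)) ∂P/∂x
u_g = −(3.0×10⁻³)/(−6.39×10⁻⁵ × 1.23) = 38.2 m/s;  v_g = (1.8×10⁻³)/(−6.39×10⁻⁵ × 1.23) = −22.9 m/s
|V_g| = √(u_g² + v_g²) = 44.5 m/s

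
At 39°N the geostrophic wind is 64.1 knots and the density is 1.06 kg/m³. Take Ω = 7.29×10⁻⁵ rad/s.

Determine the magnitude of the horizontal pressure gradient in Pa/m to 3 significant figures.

3.21×10⁻³ Pa/m

Coriolis parameter at 39°N:
f = 2Ω sin φ = 2 × 7.29×10⁻⁵ × sin 39° = 9.18×10⁻⁵ s⁻¹
Wind speed in SI: 64.1 knots = 33.0 m/s
Geostrophic balance rearranged: |∂P/∂n| = f ρ V_g
|∂P/∂n| = 9.18×10⁻⁵ × 1.06 × 33.0 = 3.21×10⁻³ Pa/m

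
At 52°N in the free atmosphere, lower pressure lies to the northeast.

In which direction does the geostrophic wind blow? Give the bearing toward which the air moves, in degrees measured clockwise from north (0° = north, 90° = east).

The pressure-gradient force points toward the northeast (bearing 045°).
Geostrophic balance: in the Northern Hemisphere the Coriolis force deflects motion to the right, so the geostrophic wind blows 90° to the right of the pressure-gradient force (low pressure on the left).
Rotating 045° by 90° clockwise gives 135° — the wind blows toward the southeast.

135°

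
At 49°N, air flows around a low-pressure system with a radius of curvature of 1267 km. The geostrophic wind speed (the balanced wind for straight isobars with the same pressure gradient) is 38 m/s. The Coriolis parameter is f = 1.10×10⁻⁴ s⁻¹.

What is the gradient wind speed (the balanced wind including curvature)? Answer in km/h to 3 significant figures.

112 km/h

Around a low, centrifugal force acts outward with Coriolis, so pressure-gradient force balances both:
(1/ρ)|∂P/∂n| = fV + V²/R  →  V² + fR·V − fR·V_g = 0
With fR = 1.10×10⁻⁴ × 1267×10³ m = 139 m/s:
V = [−fR + √((fR)² + 4 fR V_g)]/2 = [−139 + √(139² + 4×139×38)]/2 = 31.1 m/s
Subgeostrophic (V < V_g = 38 m/s), as expected around a low.
Converting: 31.1 m/s × 3.6 = 112 km/h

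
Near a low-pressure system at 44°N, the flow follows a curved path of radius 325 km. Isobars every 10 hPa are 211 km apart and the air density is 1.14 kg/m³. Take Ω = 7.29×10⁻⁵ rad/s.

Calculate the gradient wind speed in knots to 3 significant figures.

46.3 knots

Coriolis parameter at 44°N:
f = 2Ω sin φ = 2 × 7.29×10⁻⁵ × sin 44° = 1.01×10⁻⁴ s⁻¹
Pressure gradient: |∂P/∂n| = 1000 Pa / 211000 m = 4.74×10⁻³ Pa/m
Geostrophic speed: V_g = |∂P/∂n|/(fρ) = 4.74×10⁻³/(1.01×10⁻⁴ × 1.14) = 41.0 m/s
Around a low, centrifugal force acts outward with Coriolis, so pressure-gradient force balances both:
(1/ρ)|∂P/∂n| = fV + V²/R  →  V² + fR·V − fR·V_g = 0
With fR = 1.01×10⁻⁴ × 325×10³ m = 32.9 m/s:
V = [−fR + √((fR)² + 4 fR V_g)]/2 = [−32.9 + √(32.9² + 4×32.9×41)]/2 = 23.8 m/s
Subgeostrophic (V < V_g = 41 m/s), as expected around a low.
Converting: 23.8 m/s × 1.944 = 46.3 knots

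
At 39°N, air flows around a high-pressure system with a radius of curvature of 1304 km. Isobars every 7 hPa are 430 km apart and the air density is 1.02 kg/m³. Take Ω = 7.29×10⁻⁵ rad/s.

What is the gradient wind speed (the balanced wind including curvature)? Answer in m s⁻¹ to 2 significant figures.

Coriolis parameter at 39°N:
f = 2Ω sin φ = 2 × 7.29×10⁻⁵ × sin 39° = 9.18×10⁻⁵ s⁻¹
Pressure gradient: |∂P/∂n| = 700 Pa / 430000 m = 1.63×10⁻³ Pa/m
Geostrophic speed: V_g = |∂P/∂n|/(fρ) = 1.63×10⁻³/(9.18×10⁻⁵ × 1.02) = 17.4 m/s
Around a high, pressure-gradient force acts outward with centrifugal, so Coriolis balances both:
fV = (1/ρ)|∂P/∂n| + V²/R  →  V² − fR·V + fR·V_g = 0
With fR = 9.18×10⁻⁵ × 1304×10³ m = 120 m/s:
V = [fR − √((fR)² − 4 fR V_g)]/2 = [120 − √(120² − 4×120×17.4)]/2 = 21.1 m/s
Supergeostrophic (V > V_g = 17.4 m/s), as expected around a high.

21 m s⁻¹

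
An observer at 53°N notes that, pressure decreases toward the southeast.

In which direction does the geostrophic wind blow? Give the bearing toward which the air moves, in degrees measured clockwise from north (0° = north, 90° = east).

225°

The pressure-gradient force points toward the southeast (bearing 135°).
Geostrophic balance: in the Northern Hemisphere the Coriolis force deflects motion to the right, so the geostrophic wind blows 90° to the right of the pressure-gradient force (low pressure on the left).
Rotating 135° by 90° clockwise gives 225° — the wind blows toward the southwest.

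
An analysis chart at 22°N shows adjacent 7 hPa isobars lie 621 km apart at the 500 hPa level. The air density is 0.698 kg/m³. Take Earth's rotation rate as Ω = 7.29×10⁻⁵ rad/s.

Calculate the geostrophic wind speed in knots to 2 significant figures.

57 knots

Coriolis parameter at 22°N:
f = 2Ω sin φ = 2 × 7.29×10⁻⁵ × sin 22° = 5.46×10⁻⁵ s⁻¹
Pressure gradient: |∂P/∂n| = 700 Pa / 621000 m = 1.13×10⁻³ Pa/m
Geostrophic balance (pressure-gradient force = Coriolis force):
V_g = (1/(fρ)) |∂P/∂n| = 1.13×10⁻³ / (5.46×10⁻⁵ × 0.698) = 29.6 m/s
Converting: 29.6 m/s × 1.944 = 57 knots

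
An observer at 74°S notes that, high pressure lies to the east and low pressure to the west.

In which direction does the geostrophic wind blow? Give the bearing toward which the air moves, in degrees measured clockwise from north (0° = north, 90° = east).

180°

The pressure-gradient force points toward the west (bearing 270°).
Geostrophic balance: in the Southern Hemisphere the Coriolis force deflects motion to the left, so the geostrophic wind blows 90° to the left of the pressure-gradient force (low pressure on the right).
Rotating 270° by 90° counterclockwise gives 180° — the wind blows toward the south.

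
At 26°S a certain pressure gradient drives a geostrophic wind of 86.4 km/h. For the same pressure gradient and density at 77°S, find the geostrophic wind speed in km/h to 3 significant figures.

38.9 km/h

With the same pressure gradient and density, V_g ∝ 1/f ∝ 1/sin φ.
V₂ = V₁ · sin φ₁ / sin φ₂ = 86.4 × sin 26° / sin 77°
V₂ = 86.4 × 0.4384/0.9744 = 38.9 km/h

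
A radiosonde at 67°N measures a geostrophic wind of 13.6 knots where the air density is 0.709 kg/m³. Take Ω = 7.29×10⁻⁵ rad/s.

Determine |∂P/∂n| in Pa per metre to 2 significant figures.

Coriolis parameter at 67°N:
f = 2Ω sin φ = 2 × 7.29×10⁻⁵ × sin 67° = 1.34×10⁻⁴ s⁻¹
Wind speed in SI: 13.6 knots = 7.00 m/s
Geostrophic balance rearranged: |∂P/∂n| = f ρ V_g
|∂P/∂n| = 1.34×10⁻⁴ × 0.709 × 7.00 = 6.66×10⁻⁴ Pa/m

6.7×10⁻⁴ Pa/m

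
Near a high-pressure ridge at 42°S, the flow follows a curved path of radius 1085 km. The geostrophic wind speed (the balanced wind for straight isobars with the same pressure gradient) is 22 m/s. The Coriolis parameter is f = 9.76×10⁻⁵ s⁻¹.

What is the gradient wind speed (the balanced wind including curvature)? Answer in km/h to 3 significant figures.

Around a high, pressure-gradient force acts outward with centrifugal, so Coriolis balances both:
fV = (1/ρ)|∂P/∂n| + V²/R  →  V² − fR·V + fR·V_g = 0
With fR = 9.76×10⁻⁵ × 1085×10³ m = 106 m/s:
V = [fR − √((fR)² − 4 fR V_g)]/2 = [106 − √(106² − 4×106×22)]/2 = 31.2 m/s
Supergeostrophic (V > V_g = 22 m/s), as expected around a high.
Converting: 31.2 m/s × 3.6 = 112 km/h

112 km/h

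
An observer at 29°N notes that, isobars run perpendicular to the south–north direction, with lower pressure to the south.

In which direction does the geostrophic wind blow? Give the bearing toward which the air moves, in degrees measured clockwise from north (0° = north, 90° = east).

270°

The pressure-gradient force points toward the south (bearing 180°).
Geostrophic balance: in the Northern Hemisphere the Coriolis force deflects motion to the right, so the geostrophic wind blows 90° to the right of the pressure-gradient force (low pressure on the left).
Rotating 180° by 90° clockwise gives 270° — the wind blows toward the west.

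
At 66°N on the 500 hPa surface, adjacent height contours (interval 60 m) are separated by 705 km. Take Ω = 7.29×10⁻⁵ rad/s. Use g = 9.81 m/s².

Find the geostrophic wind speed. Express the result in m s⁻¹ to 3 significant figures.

6.27 m s⁻¹

Coriolis parameter at 66°N:
f = 2Ω sin φ = 2 × 7.29×10⁻⁵ × sin 66° = 1.33×10⁻⁴ s⁻¹
Height gradient: |∂Z/∂n| = 60 m / 705000 m = 8.51×10⁻⁵
On a pressure surface, geostrophic balance gives V_g = (g/f)|∂Z/∂n|:
V_g = 9.81 × 8.51×10⁻⁵ / 1.33×10⁻⁴ = 6.27 m/s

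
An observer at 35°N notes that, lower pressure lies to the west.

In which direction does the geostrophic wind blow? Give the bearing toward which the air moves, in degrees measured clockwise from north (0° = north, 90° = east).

The pressure-gradient force points toward the west (bearing 270°).
Geostrophic balance: in the Northern Hemisphere the Coriolis force deflects motion to the right, so the geostrophic wind blows 90° to the right of the pressure-gradient force (low pressure on the left).
Rotating 270° by 90° clockwise gives 000° — the wind blows toward the north.

000°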